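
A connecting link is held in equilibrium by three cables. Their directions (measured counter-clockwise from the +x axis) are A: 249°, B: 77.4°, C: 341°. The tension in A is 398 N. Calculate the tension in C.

Resolve: ΣF_x = 398 cos 249° + T_B cos 77.4° + T_C cos 341° = 0.
        ΣF_y = 398 sin 249° + T_B sin 77.4° + T_C sin 341° = 0.
The known terms sum to (-142.6, -371.6) N, so 0.2181 T_B + 0.9455 T_C = 142.6 and 0.9759 T_B − 0.3256 T_C = 371.6.
Solving simultaneously: T_B = 400.3 N, T_C = 58.51 N.

T_C ≈ 58.5 N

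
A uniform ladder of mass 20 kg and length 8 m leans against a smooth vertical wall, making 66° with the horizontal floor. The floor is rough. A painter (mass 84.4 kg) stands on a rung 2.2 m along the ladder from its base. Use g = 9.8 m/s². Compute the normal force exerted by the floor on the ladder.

N_floor ≈ 1020 N

ΣF_y = 0: N_floor = 20×9.8 + 84.4×9.8 = 1023.1 N.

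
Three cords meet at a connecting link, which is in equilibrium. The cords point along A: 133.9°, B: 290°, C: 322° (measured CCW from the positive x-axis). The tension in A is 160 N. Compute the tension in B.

Resolve: ΣF_x = 160 cos 133.9° + T_B cos 290° + T_C cos 322° = 0.
        ΣF_y = 160 sin 133.9° + T_B sin 290° + T_C sin 322° = 0.
The known terms sum to (-110.9, 115.3) N, so 0.3420 T_B + 0.7880 T_C = 110.9 and -0.9397 T_B − 0.6157 T_C = -115.3.
Solving simultaneously: T_B = 42.54 N, T_C = 122.3 N.

T_B ≈ 42.5 N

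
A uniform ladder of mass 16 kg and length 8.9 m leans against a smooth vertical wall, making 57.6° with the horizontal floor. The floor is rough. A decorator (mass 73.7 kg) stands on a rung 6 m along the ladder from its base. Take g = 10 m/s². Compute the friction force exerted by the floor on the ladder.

Torques about the foot: N_wall · 8.9 sin 57.6° = 16×10×4.45 cos 57.6° + 73.7×10×6 cos 57.6° → N_wall = 366.08 N.
ΣF_x = 0: f_floor = N_wall = 366.08 N.

f ≈ 366 N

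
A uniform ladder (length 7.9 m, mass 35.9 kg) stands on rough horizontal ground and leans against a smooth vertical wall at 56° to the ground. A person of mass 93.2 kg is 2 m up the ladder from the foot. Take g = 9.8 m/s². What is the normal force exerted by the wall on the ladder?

N_wall ≈ 275 N

Torques about the foot: N_wall · 7.9 sin 56° = 35.9×9.8×3.95 cos 56° + 93.2×9.8×2 cos 56° → N_wall = 274.62 N.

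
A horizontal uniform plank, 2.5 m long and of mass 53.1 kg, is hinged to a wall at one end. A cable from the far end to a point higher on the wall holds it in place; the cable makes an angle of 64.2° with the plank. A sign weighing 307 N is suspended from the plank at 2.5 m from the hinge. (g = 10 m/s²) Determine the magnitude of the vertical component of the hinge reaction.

Take torques about the hinge: T sin 64.2° · 2.5 = 53.1×10×1.25 + 307×2.5 = 1431.2 N·m.
So T = 1431.2 / (0.9003 × 2.5) = 635.89 N.
ΣF_y = 0: H_y = (53.1×10 + 307) − T sin 64.2° = 838 − 572.5 = 265.5 N.

|H_y| ≈ 266 N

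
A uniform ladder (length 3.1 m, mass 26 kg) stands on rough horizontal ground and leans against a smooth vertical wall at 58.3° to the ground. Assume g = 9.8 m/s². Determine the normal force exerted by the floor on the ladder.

N_floor ≈ 255 N

ΣF_y = 0: N_floor = 26×9.8 = 254.8 N.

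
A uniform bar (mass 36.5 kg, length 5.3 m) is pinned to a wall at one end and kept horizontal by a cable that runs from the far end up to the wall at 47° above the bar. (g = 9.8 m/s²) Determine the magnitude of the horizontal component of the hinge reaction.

H_x ≈ 167 N

Take torques about the hinge: T sin 47° · 5.3 = 36.5×9.8×2.65 = 947.91 N·m.
So T = 947.91 / (0.7314 × 5.3) = 244.55 N.
ΣF_x = 0: H_x = T cos 47° = 166.78 N.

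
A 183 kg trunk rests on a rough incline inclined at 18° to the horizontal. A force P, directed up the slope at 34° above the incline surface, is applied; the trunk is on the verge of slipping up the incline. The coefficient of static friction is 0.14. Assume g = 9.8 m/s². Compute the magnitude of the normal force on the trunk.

N ≈ 1220 N

On the verge of sliding up the incline, friction equals μN and acts down the slope.
Perpendicular: N + P sin 34° = W cos 18° = 1706 N.
Along incline: P cos 34° = W sin 18° + μN  with W sin 18° = 554.2 N.
Solving the pair for P and N: P = 874 N, N = 1217 N (and f = μN = 170.4 N).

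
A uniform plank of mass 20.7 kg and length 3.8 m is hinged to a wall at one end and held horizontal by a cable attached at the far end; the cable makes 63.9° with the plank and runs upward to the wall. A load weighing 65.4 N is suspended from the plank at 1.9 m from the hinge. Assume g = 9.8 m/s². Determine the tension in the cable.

T ≈ 149 N

Take torques about the hinge: T sin 63.9° · 3.8 = 20.7×9.8×1.9 + 65.4×1.9 = 509.69 N·m.
So T = 509.69 / (0.8980 × 3.8) = 149.36 N.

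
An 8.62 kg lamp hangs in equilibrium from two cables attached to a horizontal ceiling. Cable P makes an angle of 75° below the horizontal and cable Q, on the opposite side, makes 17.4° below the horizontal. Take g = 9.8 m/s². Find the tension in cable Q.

T_Q ≈ 21.9 N

Weight W = 8.62 × 9.8 = 84.48 N acts straight down.
Horizontal: T_P cos 75° = T_Q cos 17.4°  →  T_P = 3.687 T_Q.
Vertical: T_P sin 75° + T_Q sin 17.4° = 84.48.
Substituting the horizontal relation into the vertical equation gives 3.86 T_Q = 84.48, so T_Q = 21.88 N.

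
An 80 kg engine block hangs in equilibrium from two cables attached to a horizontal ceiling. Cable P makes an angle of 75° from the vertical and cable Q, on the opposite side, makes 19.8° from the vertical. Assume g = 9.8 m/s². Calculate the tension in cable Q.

Angles from the horizontal: cable P is 90° − 75° = 15°, cable Q is 90° − 19.8° = 70.2°.
Weight W = 80 × 9.8 = 784 N acts straight down.
Horizontal: T_P cos 15° = T_Q cos 70.2°  →  T_P = 0.3507 T_Q.
Vertical: T_P sin 15° + T_Q sin 70.2° = 784.
Substituting the horizontal relation into the vertical equation gives 1.032 T_Q = 784, so T_Q = 760 N.

T_Q ≈ 760 N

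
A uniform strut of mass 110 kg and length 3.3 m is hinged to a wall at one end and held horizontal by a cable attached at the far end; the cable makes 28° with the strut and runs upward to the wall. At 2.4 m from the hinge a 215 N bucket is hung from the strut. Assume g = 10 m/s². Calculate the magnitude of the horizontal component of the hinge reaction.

H_x ≈ 1330 N

Take torques about the hinge: T sin 28° · 3.3 = 110×10×1.65 + 215×2.4 = 2331 N·m.
So T = 2331 / (0.4695 × 3.3) = 1504.6 N.
ΣF_x = 0: H_x = T cos 28° = 1328.5 N.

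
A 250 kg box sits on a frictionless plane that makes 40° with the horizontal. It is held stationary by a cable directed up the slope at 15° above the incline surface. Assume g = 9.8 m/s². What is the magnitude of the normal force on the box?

N ≈ 1450 N

Take axes along and perpendicular to the incline. Weight components: W sin 40° = 1575 N down-slope, W cos 40° = 1877 N into the surface.
Along incline: T cos 15° = W sin 40° → T = 1630 N.
Perpendicular: N = W cos 40° − T sin 15° = 1455 N.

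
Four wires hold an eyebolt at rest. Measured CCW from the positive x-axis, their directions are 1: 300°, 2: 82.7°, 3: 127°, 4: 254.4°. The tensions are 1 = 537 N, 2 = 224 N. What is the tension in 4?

T_4 ≈ 115 N

Resolve: ΣF_x = 537 cos 300° + 224 cos 82.7° + T_3 cos 127° + T_4 cos 254.4° = 0.
        ΣF_y = 537 sin 300° + 224 sin 82.7° + T_3 sin 127° + T_4 sin 254.4° = 0.
The known terms sum to (297, -242.9) N, so -0.6018 T_3 − 0.2689 T_4 = -297 and 0.7986 T_3 − 0.9632 T_4 = 242.9.
Solving simultaneously: T_3 = 442.3 N, T_4 = 114.6 N.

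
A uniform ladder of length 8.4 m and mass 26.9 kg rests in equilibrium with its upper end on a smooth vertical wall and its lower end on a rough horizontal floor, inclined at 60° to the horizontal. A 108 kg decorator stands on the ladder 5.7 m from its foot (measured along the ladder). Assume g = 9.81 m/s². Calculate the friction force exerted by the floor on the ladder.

Torques about the foot: N_wall · 8.4 sin 60° = 26.9×9.81×4.2 cos 60° + 108×9.81×5.7 cos 60° → N_wall = 491.25 N.
ΣF_x = 0: f_floor = N_wall = 491.25 N.

f ≈ 491 N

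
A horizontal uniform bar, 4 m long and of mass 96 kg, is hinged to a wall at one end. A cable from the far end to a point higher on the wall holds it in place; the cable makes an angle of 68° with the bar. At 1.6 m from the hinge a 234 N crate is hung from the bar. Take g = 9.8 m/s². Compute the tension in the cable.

Take torques about the hinge: T sin 68° · 4 = 96×9.8×2 + 234×1.6 = 2256 N·m.
So T = 2256 / (0.9272 × 4) = 608.29 N.

T ≈ 608 N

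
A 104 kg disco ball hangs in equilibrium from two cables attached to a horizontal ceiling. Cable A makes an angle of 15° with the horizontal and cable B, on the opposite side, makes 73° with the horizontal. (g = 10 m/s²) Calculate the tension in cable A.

T_A ≈ 304 N

Weight W = 104 × 10 = 1040 N acts straight down.
Horizontal: T_A cos 15° = T_B cos 73°  →  T_B = 3.304 T_A.
Vertical: T_A sin 15° + T_B sin 73° = 1040.
Substituting the horizontal relation into the vertical equation gives 3.418 T_A = 1040, so T_A = 304.3 N.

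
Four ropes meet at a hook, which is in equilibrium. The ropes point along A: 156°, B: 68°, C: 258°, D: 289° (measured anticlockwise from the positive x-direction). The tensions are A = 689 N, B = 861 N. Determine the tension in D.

T_D ≈ 1020 N

Resolve: ΣF_x = 689 cos 156° + 861 cos 68° + T_C cos 258° + T_D cos 289° = 0.
        ΣF_y = 689 sin 156° + 861 sin 68° + T_C sin 258° + T_D sin 289° = 0.
The known terms sum to (-306.9, 1079) N, so -0.2079 T_C + 0.3256 T_D = 306.9 and -0.9781 T_C − 0.9455 T_D = -1079.
Solving simultaneously: T_C = 118.4 N, T_D = 1018 N.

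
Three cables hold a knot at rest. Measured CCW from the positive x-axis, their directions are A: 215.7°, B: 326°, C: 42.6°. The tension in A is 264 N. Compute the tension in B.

Resolve: ΣF_x = 264 cos 215.7° + T_B cos 326° + T_C cos 42.6° = 0.
        ΣF_y = 264 sin 215.7° + T_B sin 326° + T_C sin 42.6° = 0.
The known terms sum to (-214.4, -154.1) N, so 0.8290 T_B + 0.7361 T_C = 214.4 and -0.5592 T_B + 0.6769 T_C = 154.1.
Solving simultaneously: T_B = 32.60 N, T_C = 254.5 N.

T_B ≈ 32.6 N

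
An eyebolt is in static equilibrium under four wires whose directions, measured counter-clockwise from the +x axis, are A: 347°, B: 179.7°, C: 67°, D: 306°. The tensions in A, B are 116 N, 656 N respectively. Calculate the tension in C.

T_C ≈ 528 N

Resolve: ΣF_x = 116 cos 347° + 656 cos 179.7° + T_C cos 67° + T_D cos 306° = 0.
        ΣF_y = 116 sin 347° + 656 sin 179.7° + T_C sin 67° + T_D sin 306° = 0.
The known terms sum to (-543, -22.66) N, so 0.3907 T_C + 0.5878 T_D = 543 and 0.9205 T_C − 0.8090 T_D = 22.66.
Solving simultaneously: T_C = 528 N, T_D = 572.8 N.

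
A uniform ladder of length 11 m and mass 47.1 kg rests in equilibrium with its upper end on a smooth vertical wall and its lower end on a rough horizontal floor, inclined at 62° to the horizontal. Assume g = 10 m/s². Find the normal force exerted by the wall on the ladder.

N_wall ≈ 125 N

Torques about the foot: N_wall · 11 sin 62° = 47.1×10×5.5 cos 62° → N_wall = 125.22 N.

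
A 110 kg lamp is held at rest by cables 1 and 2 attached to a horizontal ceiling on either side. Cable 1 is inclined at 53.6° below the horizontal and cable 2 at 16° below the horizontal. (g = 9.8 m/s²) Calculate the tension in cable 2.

T_2 ≈ 683 N

Weight W = 110 × 9.8 = 1078 N acts straight down.
Horizontal: T_1 cos 53.6° = T_2 cos 16°  →  T_1 = 1.62 T_2.
Vertical: T_1 sin 53.6° + T_2 sin 16° = 1078.
Substituting the horizontal relation into the vertical equation gives 1.579 T_2 = 1078, so T_2 = 682.5 N.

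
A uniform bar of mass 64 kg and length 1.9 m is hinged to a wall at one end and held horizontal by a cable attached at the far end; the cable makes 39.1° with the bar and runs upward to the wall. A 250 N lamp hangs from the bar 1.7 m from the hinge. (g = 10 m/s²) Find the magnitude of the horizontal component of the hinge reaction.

H_x ≈ 669 N

Take torques about the hinge: T sin 39.1° · 1.9 = 64×10×0.95 + 250×1.7 = 1033 N·m.
So T = 1033 / (0.6307 × 1.9) = 862.07 N.
ΣF_x = 0: H_x = T cos 39.1° = 669 N.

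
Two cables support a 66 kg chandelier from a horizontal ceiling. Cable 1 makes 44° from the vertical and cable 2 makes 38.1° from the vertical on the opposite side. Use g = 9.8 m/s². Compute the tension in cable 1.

T_1 ≈ 403 N

Angles from the horizontal: cable 1 is 90° − 44° = 46°, cable 2 is 90° − 38.1° = 51.9°.
Weight W = 66 × 9.8 = 646.8 N acts straight down.
Horizontal: T_1 cos 46° = T_2 cos 51.9°  →  T_2 = 1.126 T_1.
Vertical: T_1 sin 46° + T_2 sin 51.9° = 646.8.
Substituting the horizontal relation into the vertical equation gives 1.605 T_1 = 646.8, so T_1 = 402.9 N.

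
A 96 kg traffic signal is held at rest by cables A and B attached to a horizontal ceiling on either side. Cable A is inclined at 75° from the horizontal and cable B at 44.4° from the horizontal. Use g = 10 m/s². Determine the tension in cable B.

Weight W = 96 × 10 = 960 N acts straight down.
Horizontal: T_A cos 75° = T_B cos 44.4°  →  T_A = 2.761 T_B.
Vertical: T_A sin 75° + T_B sin 44.4° = 960.
Substituting the horizontal relation into the vertical equation gives 3.366 T_B = 960, so T_B = 285.2 N.

T_B ≈ 285 N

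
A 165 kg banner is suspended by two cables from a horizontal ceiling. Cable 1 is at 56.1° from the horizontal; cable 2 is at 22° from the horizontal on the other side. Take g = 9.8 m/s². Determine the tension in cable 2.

Weight W = 165 × 9.8 = 1617 N acts straight down.
Horizontal: T_1 cos 56.1° = T_2 cos 22°  →  T_1 = 1.662 T_2.
Vertical: T_1 sin 56.1° + T_2 sin 22° = 1617.
Substituting the horizontal relation into the vertical equation gives 1.754 T_2 = 1617, so T_2 = 921.7 N.

T_2 ≈ 922 N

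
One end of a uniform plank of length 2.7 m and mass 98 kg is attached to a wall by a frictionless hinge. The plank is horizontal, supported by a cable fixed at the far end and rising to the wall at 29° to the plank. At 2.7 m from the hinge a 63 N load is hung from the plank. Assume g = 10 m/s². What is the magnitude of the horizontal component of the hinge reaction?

H_x ≈ 998 N

Take torques about the hinge: T sin 29° · 2.7 = 98×10×1.35 + 63×2.7 = 1493.1 N·m.
So T = 1493.1 / (0.4848 × 2.7) = 1140.7 N.
ΣF_x = 0: H_x = T cos 29° = 997.64 N.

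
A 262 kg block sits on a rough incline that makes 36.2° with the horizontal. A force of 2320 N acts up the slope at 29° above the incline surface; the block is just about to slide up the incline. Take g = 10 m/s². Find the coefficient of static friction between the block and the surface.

μ ≈ 0.487

On the verge of sliding up the incline, friction is at its maximum μN and acts down the slope.
Perpendicular to incline: N = W cos 36.2° − P sin 29° = 2114 − 1125 = 989.5 N.
Along incline: P cos 29° − μN = W sin 36.2° → μ = −(W sin 36.2° − P cos 29°) / N = 0.4869.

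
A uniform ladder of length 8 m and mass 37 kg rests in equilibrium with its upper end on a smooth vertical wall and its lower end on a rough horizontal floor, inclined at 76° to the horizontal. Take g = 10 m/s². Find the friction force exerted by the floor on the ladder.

Torques about the foot: N_wall · 8 sin 76° = 37×10×4 cos 76° → N_wall = 46.126 N.
ΣF_x = 0: f_floor = N_wall = 46.126 N.

f ≈ 46.1 N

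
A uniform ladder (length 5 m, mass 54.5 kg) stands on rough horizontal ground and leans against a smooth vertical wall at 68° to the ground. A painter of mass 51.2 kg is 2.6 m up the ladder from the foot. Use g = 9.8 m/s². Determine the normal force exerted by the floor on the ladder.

ΣF_y = 0: N_floor = 54.5×9.8 + 51.2×9.8 = 1035.9 N.

N_floor ≈ 1040 N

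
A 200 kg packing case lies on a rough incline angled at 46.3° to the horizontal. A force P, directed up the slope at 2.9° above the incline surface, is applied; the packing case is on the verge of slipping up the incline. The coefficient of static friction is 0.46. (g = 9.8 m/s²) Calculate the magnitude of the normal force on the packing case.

On the verge of sliding up the incline, friction equals μN and acts down the slope.
Perpendicular: N + P sin 2.9° = W cos 46.3° = 1354 N.
Along incline: P cos 2.9° = W sin 46.3° + μN  with W sin 46.3° = 1417 N.
Solving the pair for P and N: P = 1996 N, N = 1253 N (and f = μN = 576.4 N).

N ≈ 1250 N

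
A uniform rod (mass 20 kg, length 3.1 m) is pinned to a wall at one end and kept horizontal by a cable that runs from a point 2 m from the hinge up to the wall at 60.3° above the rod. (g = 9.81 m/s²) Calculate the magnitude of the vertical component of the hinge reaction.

Take torques about the hinge: T sin 60.3° · 2 = 20×9.81×1.55 = 304.11 N·m.
So T = 304.11 / (0.8686 × 2) = 175.05 N.
ΣF_y = 0: H_y = (20×9.81) − T sin 60.3° = 196.2 − 152.06 = 44.145 N.

|H_y| ≈ 44.1 N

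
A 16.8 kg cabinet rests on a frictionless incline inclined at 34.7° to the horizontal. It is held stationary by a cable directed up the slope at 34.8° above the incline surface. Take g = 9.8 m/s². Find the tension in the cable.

Take axes along and perpendicular to the incline. Weight components: W sin 34.7° = 93.73 N down-slope, W cos 34.7° = 135.4 N into the surface.
Along incline: T cos 34.8° = W sin 34.7° → T = 114.1 N.
Perpendicular: N = W cos 34.7° − T sin 34.8° = 70.22 N.

T ≈ 114 N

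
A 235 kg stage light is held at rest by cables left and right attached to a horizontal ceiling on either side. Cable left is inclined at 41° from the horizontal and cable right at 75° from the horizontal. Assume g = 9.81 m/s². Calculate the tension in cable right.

T_right ≈ 1940 N

Weight W = 235 × 9.81 = 2305 N acts straight down.
Horizontal: T_left cos 41° = T_right cos 75°  →  T_left = 0.3429 T_right.
Vertical: T_left sin 41° + T_right sin 75° = 2305.
Substituting the horizontal relation into the vertical equation gives 1.191 T_right = 2305, so T_right = 1936 N.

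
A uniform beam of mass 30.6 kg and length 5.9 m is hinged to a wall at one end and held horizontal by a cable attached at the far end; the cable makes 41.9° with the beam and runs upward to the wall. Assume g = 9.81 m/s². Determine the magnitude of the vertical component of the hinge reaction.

|H_y| ≈ 150 N

Take torques about the hinge: T sin 41.9° · 5.9 = 30.6×9.81×2.95 = 885.55 N·m.
So T = 885.55 / (0.6678 × 5.9) = 224.75 N.
ΣF_y = 0: H_y = (30.6×9.81) − T sin 41.9° = 300.19 − 150.09 = 150.09 N.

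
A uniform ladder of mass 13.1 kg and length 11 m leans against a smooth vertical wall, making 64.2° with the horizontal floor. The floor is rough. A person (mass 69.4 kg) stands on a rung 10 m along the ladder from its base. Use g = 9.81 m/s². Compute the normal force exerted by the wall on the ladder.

Torques about the foot: N_wall · 11 sin 64.2° = 13.1×9.81×5.5 cos 64.2° + 69.4×9.81×10 cos 64.2° → N_wall = 330.26 N.

N_wall ≈ 330 N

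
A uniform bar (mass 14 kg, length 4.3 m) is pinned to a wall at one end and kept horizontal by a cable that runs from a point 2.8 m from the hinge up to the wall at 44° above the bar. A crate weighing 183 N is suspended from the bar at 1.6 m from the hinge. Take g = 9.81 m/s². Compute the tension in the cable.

T ≈ 302 N

Take torques about the hinge: T sin 44° · 2.8 = 14×9.81×2.15 + 183×1.6 = 588.08 N·m.
So T = 588.08 / (0.6947 × 2.8) = 302.35 N.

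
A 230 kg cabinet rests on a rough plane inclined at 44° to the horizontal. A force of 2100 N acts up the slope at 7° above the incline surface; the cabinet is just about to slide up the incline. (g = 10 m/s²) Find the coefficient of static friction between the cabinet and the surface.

On the verge of sliding up the incline, friction is at its maximum μN and acts down the slope.
Perpendicular to incline: N = W cos 44° − P sin 7° = 1654 − 255.9 = 1399 N.
Along incline: P cos 7° − μN = W sin 44° → μ = −(W sin 44° − P cos 7°) / N = 0.348.

μ ≈ 0.348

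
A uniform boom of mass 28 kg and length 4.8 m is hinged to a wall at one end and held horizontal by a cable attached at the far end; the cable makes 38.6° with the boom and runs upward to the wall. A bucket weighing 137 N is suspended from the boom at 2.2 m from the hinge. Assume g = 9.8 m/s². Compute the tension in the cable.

T ≈ 321 N

Take torques about the hinge: T sin 38.6° · 4.8 = 28×9.8×2.4 + 137×2.2 = 959.96 N·m.
So T = 959.96 / (0.6239 × 4.8) = 320.56 N.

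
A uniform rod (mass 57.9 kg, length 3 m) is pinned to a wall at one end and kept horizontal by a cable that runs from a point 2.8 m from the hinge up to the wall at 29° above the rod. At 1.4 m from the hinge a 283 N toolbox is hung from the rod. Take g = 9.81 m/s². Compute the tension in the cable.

Take torques about the hinge: T sin 29° · 2.8 = 57.9×9.81×1.5 + 283×1.4 = 1248.2 N·m.
So T = 1248.2 / (0.4848 × 2.8) = 919.51 N.

T ≈ 920 N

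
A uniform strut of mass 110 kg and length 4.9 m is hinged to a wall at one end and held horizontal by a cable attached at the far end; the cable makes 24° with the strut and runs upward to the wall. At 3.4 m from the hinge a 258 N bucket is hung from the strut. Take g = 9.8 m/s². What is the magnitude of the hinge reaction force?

Take torques about the hinge: T sin 24° · 4.9 = 110×9.8×2.45 + 258×3.4 = 3518.3 N·m.
So T = 3518.3 / (0.4067 × 4.9) = 1765.3 N.
ΣF_x = 0: H_x = T cos 24° = 1612.7 N.
ΣF_y = 0: H_y = (110×9.8 + 258) − T sin 24° = 1336 − 718.02 = 617.98 N.
|H| = √(H_x² + H_y²) = √((1612.7)² + (617.98)²) = 1727 N.

|H| ≈ 1730 N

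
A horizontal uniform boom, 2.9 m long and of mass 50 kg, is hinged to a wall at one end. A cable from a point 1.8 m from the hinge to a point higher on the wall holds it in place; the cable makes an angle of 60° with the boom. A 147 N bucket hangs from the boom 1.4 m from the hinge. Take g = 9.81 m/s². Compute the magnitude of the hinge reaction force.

Take torques about the hinge: T sin 60° · 1.8 = 50×9.81×1.45 + 147×1.4 = 917.02 N·m.
So T = 917.02 / (0.8660 × 1.8) = 588.27 N.
ΣF_x = 0: H_x = T cos 60° = 294.14 N.
ΣF_y = 0: H_y = (50×9.81 + 147) − T sin 60° = 637.5 − 509.46 = 128.04 N.
|H| = √(H_x² + H_y²) = √((294.14)² + (128.04)²) = 320.8 N.

|H| ≈ 321 N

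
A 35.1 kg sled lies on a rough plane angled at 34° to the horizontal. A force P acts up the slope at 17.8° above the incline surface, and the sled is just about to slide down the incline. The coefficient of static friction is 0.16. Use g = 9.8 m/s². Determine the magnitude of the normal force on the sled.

N ≈ 236 N

On the verge of sliding down the incline, friction equals μN and acts up the slope.
Perpendicular: N + P sin 17.8° = W cos 34° = 285.2 N.
Along incline: P cos 17.8° + μN = W sin 34° with W sin 34° = 192.4 N.
Solving the pair for P and N: P = 162.4 N, N = 235.5 N (and f = μN = 37.68 N).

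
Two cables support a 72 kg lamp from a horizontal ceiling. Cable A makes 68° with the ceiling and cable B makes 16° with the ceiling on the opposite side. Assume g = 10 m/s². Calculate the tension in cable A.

Weight W = 72 × 10 = 720 N acts straight down.
Horizontal: T_A cos 68° = T_B cos 16°  →  T_B = 0.3897 T_A.
Vertical: T_A sin 68° + T_B sin 16° = 720.
Substituting the horizontal relation into the vertical equation gives 1.035 T_A = 720, so T_A = 695.9 N.

T_A ≈ 696 N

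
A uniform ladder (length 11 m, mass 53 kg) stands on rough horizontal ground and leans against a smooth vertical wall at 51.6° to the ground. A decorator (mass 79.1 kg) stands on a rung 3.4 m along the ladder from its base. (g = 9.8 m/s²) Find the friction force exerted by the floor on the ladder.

Torques about the foot: N_wall · 11 sin 51.6° = 53×9.8×5.5 cos 51.6° + 79.1×9.8×3.4 cos 51.6° → N_wall = 395.74 N.
ΣF_x = 0: f_floor = N_wall = 395.74 N.

f ≈ 396 N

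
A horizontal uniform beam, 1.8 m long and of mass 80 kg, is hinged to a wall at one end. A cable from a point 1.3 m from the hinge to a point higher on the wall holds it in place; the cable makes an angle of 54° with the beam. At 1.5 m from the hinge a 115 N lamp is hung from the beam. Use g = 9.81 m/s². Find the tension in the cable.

Take torques about the hinge: T sin 54° · 1.3 = 80×9.81×0.9 + 115×1.5 = 878.82 N·m.
So T = 878.82 / (0.8090 × 1.3) = 835.6 N.

T ≈ 836 N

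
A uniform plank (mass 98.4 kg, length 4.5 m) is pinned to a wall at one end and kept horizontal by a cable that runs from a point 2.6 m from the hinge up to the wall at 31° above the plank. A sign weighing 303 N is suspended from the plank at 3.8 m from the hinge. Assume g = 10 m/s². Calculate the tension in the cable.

Take torques about the hinge: T sin 31° · 2.6 = 98.4×10×2.25 + 303×3.8 = 3365.4 N·m.
So T = 3365.4 / (0.5150 × 2.6) = 2513.2 N.

T ≈ 2510 N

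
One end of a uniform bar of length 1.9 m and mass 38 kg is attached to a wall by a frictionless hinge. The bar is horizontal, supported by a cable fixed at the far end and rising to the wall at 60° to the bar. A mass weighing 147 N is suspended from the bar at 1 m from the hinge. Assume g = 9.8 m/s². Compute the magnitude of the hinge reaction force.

|H| ≈ 298 N

Take torques about the hinge: T sin 60° · 1.9 = 38×9.8×0.95 + 147×1 = 500.78 N·m.
So T = 500.78 / (0.8660 × 1.9) = 304.34 N.
ΣF_x = 0: H_x = T cos 60° = 152.17 N.
ΣF_y = 0: H_y = (38×9.8 + 147) − T sin 60° = 519.4 − 263.57 = 255.83 N.
|H| = √(H_x² + H_y²) = √((152.17)² + (255.83)²) = 297.67 N.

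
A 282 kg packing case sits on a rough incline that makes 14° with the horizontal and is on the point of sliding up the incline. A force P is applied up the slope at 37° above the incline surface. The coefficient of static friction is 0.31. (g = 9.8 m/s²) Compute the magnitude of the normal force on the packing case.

N ≈ 1770 N

On the verge of sliding up the incline, friction equals μN and acts down the slope.
Perpendicular: N + P sin 37° = W cos 14° = 2682 N.
Along incline: P cos 37° = W sin 14° + μN  with W sin 14° = 668.6 N.
Solving the pair for P and N: P = 1522 N, N = 1765 N (and f = μN = 547.2 N).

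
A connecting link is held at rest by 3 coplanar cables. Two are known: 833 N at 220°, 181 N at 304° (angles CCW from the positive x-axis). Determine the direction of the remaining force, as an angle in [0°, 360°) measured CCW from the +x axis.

Sum the known components: ΣF_x = -536.9 N, ΣF_y = -685.5 N.
For equilibrium the remaining force must supply (−ΣF_x, −ΣF_y) = (536.9, 685.5) N.
Magnitude = √((536.9)² + (685.5)²) = 870.7 N; direction = atan2(685.5, 536.9) = 51.9°.

θ ≈ 51.9°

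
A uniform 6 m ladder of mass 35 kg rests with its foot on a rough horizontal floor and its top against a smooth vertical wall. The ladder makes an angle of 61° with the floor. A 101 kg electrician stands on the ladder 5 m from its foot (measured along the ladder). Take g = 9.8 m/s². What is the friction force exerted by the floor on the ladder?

Torques about the foot: N_wall · 6 sin 61° = 35×9.8×3 cos 61° + 101×9.8×5 cos 61° → N_wall = 552.28 N.
ΣF_x = 0: f_floor = N_wall = 552.28 N.

f ≈ 552 N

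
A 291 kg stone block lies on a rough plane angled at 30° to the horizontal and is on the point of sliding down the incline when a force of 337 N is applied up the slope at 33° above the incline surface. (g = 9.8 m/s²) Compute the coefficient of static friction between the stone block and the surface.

On the verge of sliding down the incline, friction is at its maximum μN and acts up the slope.
Perpendicular to incline: N = W cos 30° − P sin 33° = 2470 − 183.5 = 2286 N.
Along incline: P cos 33° + μN = W sin 30° → μ = (W sin 30° − P cos 33°) / N = 0.5001.

μ ≈ 0.500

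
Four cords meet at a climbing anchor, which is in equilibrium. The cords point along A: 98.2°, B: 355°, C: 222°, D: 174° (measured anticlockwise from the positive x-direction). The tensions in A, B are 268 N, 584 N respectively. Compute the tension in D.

Resolve: ΣF_x = 268 cos 98.2° + 584 cos 355° + T_C cos 222° + T_D cos 174° = 0.
        ΣF_y = 268 sin 98.2° + 584 sin 355° + T_C sin 222° + T_D sin 174° = 0.
The known terms sum to (543.6, 214.4) N, so -0.7431 T_C − 0.9945 T_D = -543.6 and -0.6691 T_C + 0.1045 T_D = -214.4.
Solving simultaneously: T_C = 363.3 N, T_D = 275.1 N.

T_D ≈ 275 N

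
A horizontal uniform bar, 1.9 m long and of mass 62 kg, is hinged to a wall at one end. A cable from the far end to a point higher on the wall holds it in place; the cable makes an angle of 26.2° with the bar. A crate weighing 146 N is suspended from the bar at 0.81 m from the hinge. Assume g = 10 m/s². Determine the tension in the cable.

Take torques about the hinge: T sin 26.2° · 1.9 = 62×10×0.95 + 146×0.81 = 707.26 N·m.
So T = 707.26 / (0.4415 × 1.9) = 843.12 N.

T ≈ 843 N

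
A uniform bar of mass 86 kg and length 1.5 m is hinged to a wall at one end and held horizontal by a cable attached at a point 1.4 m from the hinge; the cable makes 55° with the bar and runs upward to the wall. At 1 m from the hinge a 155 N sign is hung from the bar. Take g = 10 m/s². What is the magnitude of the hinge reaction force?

Take torques about the hinge: T sin 55° · 1.4 = 86×10×0.75 + 155×1 = 800 N·m.
So T = 800 / (0.8192 × 1.4) = 697.59 N.
ΣF_x = 0: H_x = T cos 55° = 400.12 N.
ΣF_y = 0: H_y = (86×10 + 155) − T sin 55° = 1015 − 571.43 = 443.57 N.
|H| = √(H_x² + H_y²) = √((400.12)² + (443.57)²) = 597.37 N.

|H| ≈ 597 N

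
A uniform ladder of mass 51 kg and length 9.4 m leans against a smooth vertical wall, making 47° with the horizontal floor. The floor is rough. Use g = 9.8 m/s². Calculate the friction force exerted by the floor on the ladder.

f ≈ 233 N

Torques about the foot: N_wall · 9.4 sin 47° = 51×9.8×4.7 cos 47° → N_wall = 233.04 N.
ΣF_x = 0: f_floor = N_wall = 233.04 N.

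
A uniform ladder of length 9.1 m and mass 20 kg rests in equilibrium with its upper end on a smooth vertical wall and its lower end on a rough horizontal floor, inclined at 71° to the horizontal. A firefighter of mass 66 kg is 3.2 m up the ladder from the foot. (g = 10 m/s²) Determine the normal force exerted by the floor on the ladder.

N_floor ≈ 860 N

ΣF_y = 0: N_floor = 20×10 + 66×10 = 860 N.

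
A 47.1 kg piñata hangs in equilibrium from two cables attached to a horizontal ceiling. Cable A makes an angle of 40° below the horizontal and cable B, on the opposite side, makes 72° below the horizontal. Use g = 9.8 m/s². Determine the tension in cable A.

T_A ≈ 154 N

Weight W = 47.1 × 9.8 = 461.6 N acts straight down.
Horizontal: T_A cos 40° = T_B cos 72°  →  T_B = 2.479 T_A.
Vertical: T_A sin 40° + T_B sin 72° = 461.6.
Substituting the horizontal relation into the vertical equation gives 3 T_A = 461.6, so T_A = 153.8 N.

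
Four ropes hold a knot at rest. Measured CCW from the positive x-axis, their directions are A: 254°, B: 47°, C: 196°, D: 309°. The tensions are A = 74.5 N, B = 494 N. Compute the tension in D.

T_D ≈ 208 N

Resolve: ΣF_x = 74.5 cos 254° + 494 cos 47° + T_C cos 196° + T_D cos 309° = 0.
        ΣF_y = 74.5 sin 254° + 494 sin 47° + T_C sin 196° + T_D sin 309° = 0.
The known terms sum to (316.4, 289.7) N, so -0.9613 T_C + 0.6293 T_D = -316.4 and -0.2756 T_C − 0.7771 T_D = -289.7.
Solving simultaneously: T_C = 465.1 N, T_D = 207.8 N.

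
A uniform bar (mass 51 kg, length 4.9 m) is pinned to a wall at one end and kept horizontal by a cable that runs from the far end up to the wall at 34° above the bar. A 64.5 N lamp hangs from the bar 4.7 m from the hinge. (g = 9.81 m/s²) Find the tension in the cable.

T ≈ 558 N

Take torques about the hinge: T sin 34° · 4.9 = 51×9.81×2.45 + 64.5×4.7 = 1528.9 N·m.
So T = 1528.9 / (0.5592 × 4.9) = 557.99 N.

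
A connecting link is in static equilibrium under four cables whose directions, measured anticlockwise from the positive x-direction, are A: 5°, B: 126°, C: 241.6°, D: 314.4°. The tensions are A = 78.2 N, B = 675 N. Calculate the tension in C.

Resolve: ΣF_x = 78.2 cos 5° + 675 cos 126° + T_C cos 241.6° + T_D cos 314.4° = 0.
        ΣF_y = 78.2 sin 5° + 675 sin 126° + T_C sin 241.6° + T_D sin 314.4° = 0.
The known terms sum to (-318.9, 552.9) N, so -0.4756 T_C + 0.6997 T_D = 318.9 and -0.8796 T_C − 0.7145 T_D = -552.9.
Solving simultaneously: T_C = 166.5 N, T_D = 568.9 N.

T_C ≈ 166 N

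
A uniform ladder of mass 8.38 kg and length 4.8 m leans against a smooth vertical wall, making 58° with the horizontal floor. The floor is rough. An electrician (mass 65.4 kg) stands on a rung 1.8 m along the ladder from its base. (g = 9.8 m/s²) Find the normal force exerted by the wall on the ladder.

Torques about the foot: N_wall · 4.8 sin 58° = 8.38×9.8×2.4 cos 58° + 65.4×9.8×1.8 cos 58° → N_wall = 175.84 N.

N_wall ≈ 176 N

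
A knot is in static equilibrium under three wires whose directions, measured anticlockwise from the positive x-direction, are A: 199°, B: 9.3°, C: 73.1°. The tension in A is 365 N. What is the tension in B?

T_B ≈ 330 N

Resolve: ΣF_x = 365 cos 199° + T_B cos 9.3° + T_C cos 73.1° = 0.
        ΣF_y = 365 sin 199° + T_B sin 9.3° + T_C sin 73.1° = 0.
The known terms sum to (-345.1, -118.8) N, so 0.9869 T_B + 0.2907 T_C = 345.1 and 0.1616 T_B + 0.9568 T_C = 118.8.
Solving simultaneously: T_B = 329.5 N, T_C = 68.54 N.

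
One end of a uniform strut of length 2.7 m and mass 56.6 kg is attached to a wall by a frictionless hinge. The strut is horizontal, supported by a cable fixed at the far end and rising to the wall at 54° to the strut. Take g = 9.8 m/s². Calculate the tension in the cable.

Take torques about the hinge: T sin 54° · 2.7 = 56.6×9.8×1.35 = 748.82 N·m.
So T = 748.82 / (0.8090 × 2.7) = 342.81 N.

T ≈ 343 N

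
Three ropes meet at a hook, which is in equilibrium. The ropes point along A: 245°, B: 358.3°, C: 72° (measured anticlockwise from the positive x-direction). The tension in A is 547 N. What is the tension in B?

T_B ≈ 69.5 N

Resolve: ΣF_x = 547 cos 245° + T_B cos 358.3° + T_C cos 72° = 0.
        ΣF_y = 547 sin 245° + T_B sin 358.3° + T_C sin 72° = 0.
The known terms sum to (-231.2, -495.8) N, so 0.9996 T_B + 0.3090 T_C = 231.2 and -0.0297 T_B + 0.9511 T_C = 495.8.
Solving simultaneously: T_B = 69.45 N, T_C = 523.4 N.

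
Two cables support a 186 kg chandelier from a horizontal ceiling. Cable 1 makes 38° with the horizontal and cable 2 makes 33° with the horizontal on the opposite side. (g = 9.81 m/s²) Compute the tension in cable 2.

Weight W = 186 × 9.81 = 1825 N acts straight down.
Horizontal: T_1 cos 38° = T_2 cos 33°  →  T_1 = 1.064 T_2.
Vertical: T_1 sin 38° + T_2 sin 33° = 1825.
Substituting the horizontal relation into the vertical equation gives 1.2 T_2 = 1825, so T_2 = 1521 N.

T_2 ≈ 1520 N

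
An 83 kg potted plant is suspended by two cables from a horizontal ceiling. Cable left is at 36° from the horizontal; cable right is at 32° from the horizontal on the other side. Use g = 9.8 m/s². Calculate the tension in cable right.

T_right ≈ 710 N

Weight W = 83 × 9.8 = 813.4 N acts straight down.
Horizontal: T_left cos 36° = T_right cos 32°  →  T_left = 1.048 T_right.
Vertical: T_left sin 36° + T_right sin 32° = 813.4.
Substituting the horizontal relation into the vertical equation gives 1.146 T_right = 813.4, so T_right = 709.7 N.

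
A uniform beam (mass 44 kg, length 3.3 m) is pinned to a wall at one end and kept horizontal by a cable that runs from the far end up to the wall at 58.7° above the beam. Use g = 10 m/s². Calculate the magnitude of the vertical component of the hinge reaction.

|H_y| ≈ 220 N

Take torques about the hinge: T sin 58.7° · 3.3 = 44×10×1.65 = 726 N·m.
So T = 726 / (0.8545 × 3.3) = 257.47 N.
ΣF_y = 0: H_y = (44×10) − T sin 58.7° = 440 − 220 = 220 N.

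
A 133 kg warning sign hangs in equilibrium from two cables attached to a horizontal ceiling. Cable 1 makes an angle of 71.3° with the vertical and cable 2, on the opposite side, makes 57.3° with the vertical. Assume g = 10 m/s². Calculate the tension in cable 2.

Angles from the horizontal: cable 1 is 90° − 71.3° = 18.7°, cable 2 is 90° − 57.3° = 32.7°.
Weight W = 133 × 10 = 1330 N acts straight down.
Horizontal: T_1 cos 18.7° = T_2 cos 32.7°  →  T_1 = 0.8884 T_2.
Vertical: T_1 sin 18.7° + T_2 sin 32.7° = 1330.
Substituting the horizontal relation into the vertical equation gives 0.8251 T_2 = 1330, so T_2 = 1612 N.

T_2 ≈ 1610 N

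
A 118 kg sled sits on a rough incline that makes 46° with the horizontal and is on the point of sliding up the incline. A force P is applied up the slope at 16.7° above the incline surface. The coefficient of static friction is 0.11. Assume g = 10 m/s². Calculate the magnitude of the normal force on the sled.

On the verge of sliding up the incline, friction equals μN and acts down the slope.
Perpendicular: N + P sin 16.7° = W cos 46° = 819.7 N.
Along incline: P cos 16.7° = W sin 46° + μN  with W sin 46° = 848.8 N.
Solving the pair for P and N: P = 949 N, N = 547 N (and f = μN = 60.17 N).

N ≈ 547 N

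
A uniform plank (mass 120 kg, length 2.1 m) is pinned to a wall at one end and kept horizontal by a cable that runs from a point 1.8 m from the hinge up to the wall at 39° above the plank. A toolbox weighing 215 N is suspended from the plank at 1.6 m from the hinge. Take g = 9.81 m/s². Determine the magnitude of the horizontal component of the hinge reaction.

H_x ≈ 1080 N

Take torques about the hinge: T sin 39° · 1.8 = 120×9.81×1.05 + 215×1.6 = 1580.1 N·m.
So T = 1580.1 / (0.6293 × 1.8) = 1394.9 N.
ΣF_x = 0: H_x = T cos 39° = 1084 N.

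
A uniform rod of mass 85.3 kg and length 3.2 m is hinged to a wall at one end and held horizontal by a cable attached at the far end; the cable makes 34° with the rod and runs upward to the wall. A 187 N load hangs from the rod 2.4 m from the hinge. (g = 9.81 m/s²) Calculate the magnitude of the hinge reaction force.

|H| ≈ 950 N

Take torques about the hinge: T sin 34° · 3.2 = 85.3×9.81×1.6 + 187×2.4 = 1787.7 N·m.
So T = 1787.7 / (0.5592 × 3.2) = 999.02 N.
ΣF_x = 0: H_x = T cos 34° = 828.23 N.
ΣF_y = 0: H_y = (85.3×9.81 + 187) − T sin 34° = 1023.8 − 558.65 = 465.15 N.
|H| = √(H_x² + H_y²) = √((828.23)² + (465.15)²) = 949.91 N.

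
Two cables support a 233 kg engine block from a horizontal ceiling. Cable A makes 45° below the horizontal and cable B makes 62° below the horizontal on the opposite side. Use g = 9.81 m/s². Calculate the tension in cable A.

T_A ≈ 1120 N

Weight W = 233 × 9.81 = 2286 N acts straight down.
Horizontal: T_A cos 45° = T_B cos 62°  →  T_B = 1.506 T_A.
Vertical: T_A sin 45° + T_B sin 62° = 2286.
Substituting the horizontal relation into the vertical equation gives 2.037 T_A = 2286, so T_A = 1122 N.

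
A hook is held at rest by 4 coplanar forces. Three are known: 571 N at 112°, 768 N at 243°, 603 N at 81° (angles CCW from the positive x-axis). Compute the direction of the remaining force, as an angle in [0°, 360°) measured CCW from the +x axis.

Sum the known components: ΣF_x = -468.2 N, ΣF_y = 440.7 N.
For equilibrium the remaining force must supply (−ΣF_x, −ΣF_y) = (468.2, -440.7) N.
Magnitude = √((468.2)² + (-440.7)²) = 643 N; direction = atan2(-440.7, 468.2) = 316.7°.

θ ≈ 317°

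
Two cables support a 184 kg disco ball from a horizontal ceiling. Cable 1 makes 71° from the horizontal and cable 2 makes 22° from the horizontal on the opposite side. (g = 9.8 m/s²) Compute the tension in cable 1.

T_1 ≈ 1670 N

Weight W = 184 × 9.8 = 1803 N acts straight down.
Horizontal: T_1 cos 71° = T_2 cos 22°  →  T_2 = 0.3511 T_1.
Vertical: T_1 sin 71° + T_2 sin 22° = 1803.
Substituting the horizontal relation into the vertical equation gives 1.077 T_1 = 1803, so T_1 = 1674 N.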